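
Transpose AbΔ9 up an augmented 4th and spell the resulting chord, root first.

An augmented 4th up from Ab is D, so the new chord is D major ninth.
Root: D
Major 3rd (3rd): F#
Perfect 5th (5th): A
Major 7th (7th): C#
Major 9th (9th): E

D, F#, A, C#, E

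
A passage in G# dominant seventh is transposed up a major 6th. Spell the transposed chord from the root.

E♯  G𝄪  B♯  D♯

G♯ up a major 6th → E♯. New chord: E♯ dominant seventh.
Root: E♯
Major 3rd (3rd): G𝄪
Perfect 5th (5th): B♯
Minor 7th (7th): D♯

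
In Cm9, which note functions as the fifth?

G

Root of Cm9 = C. The 5th is a perfect 5th: C up a perfect 5th → G.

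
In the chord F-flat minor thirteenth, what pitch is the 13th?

D-flat

F-flat minor thirteenth is built on F-flat; its 13th is a major 13th above the root.
A sixth above F uses the letter D, and the major 13th above F-flat is D-flat.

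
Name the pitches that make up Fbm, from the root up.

Fbm: minor triad on Fb.
Fb — root
Abb — minor 3rd
Cb — perfect 5th

Fb, Abb, Cb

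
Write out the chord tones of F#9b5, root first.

Root F#, quality dominant ninth flat five:
F# — root
A# — major 3rd
C — diminished 5th
E — minor 7th
G# — major 9th

F# A# C E G#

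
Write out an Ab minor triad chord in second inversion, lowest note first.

Ab minor triad = A♭–C♭–E♭; second inversion → fifth (E♭) lowest.

E♭ – A♭ – C♭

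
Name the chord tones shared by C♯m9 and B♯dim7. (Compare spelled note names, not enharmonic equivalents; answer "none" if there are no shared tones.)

C♯m9 = C#, E, G#, B, D#.
B♯dim7 = B#, D#, F#, A.
Shared: D#.

D#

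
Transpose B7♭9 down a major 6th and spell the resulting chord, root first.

A major 6th down from B is D, so the new chord is D dominant seventh flat nine.
Root: D
Major 3rd (3rd): F#
Perfect 5th (5th): A
Minor 7th (7th): C
Minor 9th (9th): Eb

D, F#, A, C, Eb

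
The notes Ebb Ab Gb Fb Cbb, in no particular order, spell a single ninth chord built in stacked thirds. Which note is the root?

Fb

Arranged so that each adjacent pair is a third by letter name: Fb – Ab – Cbb – Ebb – Gb.
The bottom of that stack, Fb, is the root (this is Fb dominant ninth flat five).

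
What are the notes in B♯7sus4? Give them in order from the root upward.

B♯7sus4 is a dominant seventh suspended fourth built on B#.
root → B#
4th (perfect 4th) → E#
5th (perfect 5th) → F##
7th (minor 7th) → A#

B# – E# – F## – A#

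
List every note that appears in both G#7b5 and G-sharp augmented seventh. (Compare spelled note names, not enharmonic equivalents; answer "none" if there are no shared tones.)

G#7b5 = G#, B#, D, F#.
G-sharp augmented seventh = G#, B#, D##, F#.
Shared: G#, B#, F#.

G# – B# – F#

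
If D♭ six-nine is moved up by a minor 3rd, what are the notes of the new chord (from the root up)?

F-flat, A-flat, C-flat, D-flat, G-flat

Transposed root: D-flat → F-flat (minor 3rd up). So we spell F-flat six-nine:
- root: F-flat
- major 3rd: A-flat
- perfect 5th: C-flat
- major 6th: D-flat
- major 9th: G-flat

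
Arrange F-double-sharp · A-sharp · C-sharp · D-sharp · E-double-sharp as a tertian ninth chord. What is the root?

D-sharp

Arranged so that each adjacent pair is a third by letter name: D-sharp – F-double-sharp – A-sharp – C-sharp – E-double-sharp.
The bottom of that stack, D-sharp, is the root (this is D-sharp dominant seventh sharp nine).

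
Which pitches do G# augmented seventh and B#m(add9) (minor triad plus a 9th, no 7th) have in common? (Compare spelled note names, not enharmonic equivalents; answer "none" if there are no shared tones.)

G# augmented seventh: G♯ B♯ D𝄪 F♯
B#m(add9): B♯ D♯ F𝄪 C𝄪
Common to both → B♯.

B♯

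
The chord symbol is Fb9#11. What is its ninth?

Gb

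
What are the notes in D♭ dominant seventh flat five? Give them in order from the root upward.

D-flat  F  A-double-flat  C-flat

D♭ dominant seventh flat five is a dominant seventh flat five built on D-flat.
- root: D-flat
- major 3rd: F
- diminished 5th: A-double-flat
- minor 7th: C-flat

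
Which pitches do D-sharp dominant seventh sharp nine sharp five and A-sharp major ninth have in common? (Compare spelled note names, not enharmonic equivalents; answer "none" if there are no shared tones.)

D-sharp dominant seventh sharp nine sharp five = D#, F##, A##, C#, E##.
A-sharp major ninth = A#, C##, E#, G##, B#.
Shared: none.

none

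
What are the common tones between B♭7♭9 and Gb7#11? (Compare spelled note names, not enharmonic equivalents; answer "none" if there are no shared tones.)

Bb

B♭7♭9 = Bb, D, F, Ab, Cb.
Gb7#11 = Gb, Bb, Db, Fb, C.
Shared: Bb.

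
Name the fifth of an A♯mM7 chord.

Root of A♯mM7 = A#. The 5th is a perfect 5th: A# up a perfect 5th → E#.

E#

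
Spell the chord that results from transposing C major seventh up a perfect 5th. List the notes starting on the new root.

Transposed root: C → G (perfect 5th up). So we spell G major seventh:
G — root
B — major 3rd
D — perfect 5th
F# — major 7th

G – B – D – F#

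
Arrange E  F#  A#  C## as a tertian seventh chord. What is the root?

Arranged so that each adjacent pair is a third by letter name: F# – A# – C## – E.
The bottom of that stack, F#, is the root (this is F# augmented seventh).

F#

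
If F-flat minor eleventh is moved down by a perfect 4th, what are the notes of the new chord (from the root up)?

A perfect 4th down from F♭ is C♭, so the new chord is C♭ minor eleventh.
root → C♭
3rd (minor 3rd) → E𝄫
5th (perfect 5th) → G♭
7th (minor 7th) → B𝄫
9th (major 9th) → D♭
11th (perfect 11th) → F♭

C♭, E𝄫, G♭, B𝄫, D♭, F♭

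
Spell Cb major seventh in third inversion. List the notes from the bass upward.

B-flat, C-flat, E-flat, G-flat

In root position, Cb major seventh is C-flat–E-flat–G-flat–B-flat.
Third inversion puts the seventh (B-flat) in the bass.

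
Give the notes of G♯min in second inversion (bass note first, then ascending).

D#, G#, B

G♯min = G#–B–D#; second inversion → fifth (D#) lowest.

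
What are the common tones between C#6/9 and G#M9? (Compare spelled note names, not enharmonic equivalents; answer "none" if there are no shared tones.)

G#, A#, D#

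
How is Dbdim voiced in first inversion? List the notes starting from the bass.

In root position, Dbdim is Db–Fb–Abb.
First inversion puts the third (Fb) in the bass.

Fb Abb Db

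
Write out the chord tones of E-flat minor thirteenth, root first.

E-flat, G-flat, B-flat, D-flat, F, A-flat, C

Root E-flat, quality minor thirteenth:
- root: E-flat
- minor 3rd: G-flat
- perfect 5th: B-flat
- minor 7th: D-flat
- major 9th: F
- perfect 11th: A-flat
- major 13th: C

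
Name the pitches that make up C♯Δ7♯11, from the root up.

Root C♯, quality major seventh sharp eleven:
- root: C♯
- major 3rd: E♯
- perfect 5th: G♯
- major 7th: B♯
- augmented 11th: F𝄪

C♯ E♯ G♯ B♯ F𝄪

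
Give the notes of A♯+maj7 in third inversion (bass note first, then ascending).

G## A# C## E##

A♯+maj7 = A#–C##–E##–G##; third inversion → seventh (G##) lowest.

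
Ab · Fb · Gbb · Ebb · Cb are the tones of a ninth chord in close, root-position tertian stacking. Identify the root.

Stacking in thirds gives Fb – Ab – Cb – Ebb – Gbb, so Fb is the root — Fb dominant seventh flat nine.

Fb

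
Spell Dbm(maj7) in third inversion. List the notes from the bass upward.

C – D♭ – F♭ – A♭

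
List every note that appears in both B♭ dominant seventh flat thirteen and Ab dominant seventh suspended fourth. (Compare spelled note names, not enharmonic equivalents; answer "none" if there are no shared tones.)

Ab  Gb

B♭ dominant seventh flat thirteen: Bb D F Ab Gb
Ab dominant seventh suspended fourth: Ab Db Eb Gb
Common to both → Ab, Gb.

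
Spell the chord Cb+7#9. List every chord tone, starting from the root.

Cb+7#9 is a dominant seventh sharp nine sharp five built on Cb.
- root: Cb
- major 3rd: Eb
- augmented 5th: G
- minor 7th: Bbb
- augmented 9th: D

Cb, Eb, G, Bbb, D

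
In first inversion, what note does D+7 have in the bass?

F#

D+7 = D–F#–A#–C. First inversion → third in the bass = F#.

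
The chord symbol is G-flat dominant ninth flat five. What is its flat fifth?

D𝄫

Root of G-flat dominant ninth flat five = G♭. The 5th is a diminished 5th: G♭ up a diminished 5th → D𝄫.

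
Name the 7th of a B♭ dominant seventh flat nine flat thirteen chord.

A♭

B♭ dominant seventh flat nine flat thirteen is built on B♭; its 7th is a minor 7th above the root.
A seventh above B uses the letter A, and the minor 7th above B♭ is A♭.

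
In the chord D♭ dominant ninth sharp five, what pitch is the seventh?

C♭

D♭ dominant ninth sharp five is built on D♭; its 7th is a minor 7th above the root.
A seventh above D uses the letter C, and the minor 7th above D♭ is C♭.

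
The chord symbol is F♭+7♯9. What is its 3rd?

F♭+7♯9 is built on Fb; its 3rd is a major 3rd above the root.
A third above F uses the letter A, and the major 3rd above Fb is Ab.

Ab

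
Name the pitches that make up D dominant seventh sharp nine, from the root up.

D, F-sharp, A, C, E-sharp

D dominant seventh sharp nine: dominant seventh sharp nine on D.
root → D
3rd (major 3rd) → F-sharp
5th (perfect 5th) → A
7th (minor 7th) → C
9th (augmented 9th) → E-sharp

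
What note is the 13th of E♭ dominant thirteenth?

E♭ dominant thirteenth is built on E-flat; its 13th is a major 13th above the root.
A sixth above E uses the letter C, and the major 13th above E-flat is C.

C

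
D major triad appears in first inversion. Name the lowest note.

D major triad in root position is D–F-sharp–A.
First inversion places the third in the bass, which is F-sharp.

F-sharp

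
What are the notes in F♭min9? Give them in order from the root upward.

F♭min9 is a minor ninth built on F♭.
root → F♭
3rd (minor 3rd) → A𝄫
5th (perfect 5th) → C♭
7th (minor 7th) → E𝄫
9th (major 9th) → G♭

F♭  A𝄫  C♭  E𝄫  G♭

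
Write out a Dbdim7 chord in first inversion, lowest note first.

Fb, Abb, Cbb, Db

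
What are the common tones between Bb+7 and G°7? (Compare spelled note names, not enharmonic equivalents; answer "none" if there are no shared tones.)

Bb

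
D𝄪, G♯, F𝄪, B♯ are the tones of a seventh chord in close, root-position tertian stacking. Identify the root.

G♯

Arranged so that each adjacent pair is a third by letter name: G♯ – B♯ – D𝄪 – F𝄪.
The bottom of that stack, G♯, is the root (this is G♯ augmented major seventh).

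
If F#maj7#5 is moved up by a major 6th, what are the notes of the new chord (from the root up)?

D#, F##, A##, C##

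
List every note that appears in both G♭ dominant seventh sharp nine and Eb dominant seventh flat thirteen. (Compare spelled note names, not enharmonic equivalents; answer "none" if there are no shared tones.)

B-flat, D-flat

G♭ dominant seventh sharp nine = G-flat, B-flat, D-flat, F-flat, A.
Eb dominant seventh flat thirteen = E-flat, G, B-flat, D-flat, C-flat.
Shared: B-flat, D-flat.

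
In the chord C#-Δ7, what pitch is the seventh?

B♯

Root of C#-Δ7 = C♯. The 7th is a major 7th: C♯ up a major 7th → B♯.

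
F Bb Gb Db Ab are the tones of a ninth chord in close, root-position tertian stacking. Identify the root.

Gb

Arranged so that each adjacent pair is a third by letter name: Gb – Bb – Db – F – Ab.
The bottom of that stack, Gb, is the root (this is Gb major ninth).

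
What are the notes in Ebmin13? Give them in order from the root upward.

Eb, Gb, Bb, Db, F, Ab, C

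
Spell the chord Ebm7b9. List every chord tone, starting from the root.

Eb Gb Bb Db Fb

Ebm7b9 is a minor seventh flat nine built on Eb.
- root: Eb
- minor 3rd: Gb
- perfect 5th: Bb
- minor 7th: Db
- minor 9th: Fb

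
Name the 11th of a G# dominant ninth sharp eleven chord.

C-double-sharp

Root of G# dominant ninth sharp eleven = G-sharp. The 11th is an augmented 11th: G-sharp up an augmented 11th → C-double-sharp.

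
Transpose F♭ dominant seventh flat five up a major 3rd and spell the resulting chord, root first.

A-flat – C – E-double-flat – G-flat

A major 3rd up from F-flat is A-flat, so the new chord is A-flat dominant seventh flat five.
- root: A-flat
- major 3rd: C
- diminished 5th: E-double-flat
- minor 7th: G-flat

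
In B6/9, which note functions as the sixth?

Root of B6/9 = B. The 6th is a major 6th: B up a major 6th → G♯.

G♯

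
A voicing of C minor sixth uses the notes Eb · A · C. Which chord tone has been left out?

C minor sixth = C, Eb, G, A. The voicing lacks the 5th (perfect 5th), G.

G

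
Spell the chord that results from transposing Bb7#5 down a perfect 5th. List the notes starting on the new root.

Eb, G, B, Db

Bb down a perfect 5th → Eb. New chord: Eb augmented seventh.
- root: Eb
- major 3rd: G
- augmented 5th: B
- minor 7th: Db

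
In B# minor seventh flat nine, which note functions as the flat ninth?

B# minor seventh flat nine is built on B#; its 9th is a minor 9th above the root.
A second above B uses the letter C, and the minor 9th above B# is C#.

C#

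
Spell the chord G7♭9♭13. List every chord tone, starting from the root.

G – B – D – F – Ab – Eb

G7♭9♭13: dominant seventh flat nine flat thirteen on G.
- root: G
- major 3rd: B
- perfect 5th: D
- minor 7th: F
- minor 9th: Ab
- minor 13th: Eb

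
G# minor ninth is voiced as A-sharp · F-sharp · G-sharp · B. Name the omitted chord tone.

G# minor ninth = G-sharp, B, D-sharp, F-sharp, A-sharp. The voicing lacks the 5th (perfect 5th), D-sharp.

D-sharp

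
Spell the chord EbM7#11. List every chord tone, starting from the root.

E♭, G, B♭, D, A

EbM7#11: major seventh sharp eleven on E♭.
- root: E♭
- major 3rd: G
- perfect 5th: B♭
- major 7th: D
- augmented 11th: A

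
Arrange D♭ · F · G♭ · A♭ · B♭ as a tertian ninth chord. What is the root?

G♭

Stacking in thirds gives G♭ – B♭ – D♭ – F – A♭, so G♭ is the root — G♭ major ninth.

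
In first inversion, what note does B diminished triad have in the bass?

D

B diminished triad = B–D–F. First inversion → third in the bass = D.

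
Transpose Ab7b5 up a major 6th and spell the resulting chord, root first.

A major 6th up from Ab is F, so the new chord is F dominant seventh flat five.
Root: F
Major 3rd (3rd): A
Diminished 5th (5th): Cb
Minor 7th (7th): Eb

F – A – Cb – Eb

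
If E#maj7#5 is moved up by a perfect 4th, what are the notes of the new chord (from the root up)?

Transposed root: E# → A# (perfect 4th up). So we spell A# augmented major seventh:
Root: A#
Major 3rd (3rd): C##
Augmented 5th (5th): E##
Major 7th (7th): G##

A# C## E## G##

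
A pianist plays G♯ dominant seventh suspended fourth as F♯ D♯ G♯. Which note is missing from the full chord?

G♯ dominant seventh suspended fourth = G♯, C♯, D♯, F♯. The voicing lacks the 4th (perfect 4th), C♯.

C♯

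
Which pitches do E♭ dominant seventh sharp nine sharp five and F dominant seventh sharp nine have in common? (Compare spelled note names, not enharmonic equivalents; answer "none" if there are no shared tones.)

E♭ dominant seventh sharp nine sharp five: E-flat G B D-flat F-sharp
F dominant seventh sharp nine: F A C E-flat G-sharp
Common to both → E-flat.

E-flat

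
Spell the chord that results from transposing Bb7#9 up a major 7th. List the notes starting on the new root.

Transposed root: B♭ → A (major 7th up). So we spell A dominant seventh sharp nine:
A — root
C♯ — major 3rd
E — perfect 5th
G — minor 7th
B♯ — augmented 9th

A  C♯  E  G  B♯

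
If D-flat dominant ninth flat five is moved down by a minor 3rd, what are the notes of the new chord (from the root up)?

Bb D Fb Ab C

Db down a minor 3rd → Bb. New chord: Bb dominant ninth flat five.
Root: Bb
Major 3rd (3rd): D
Diminished 5th (5th): Fb
Minor 7th (7th): Ab
Major 9th (9th): C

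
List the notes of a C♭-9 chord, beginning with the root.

C♭-9: minor ninth on Cb.
Cb — root
Ebb — minor 3rd
Gb — perfect 5th
Bbb — minor 7th
Db — major 9th

Cb – Ebb – Gb – Bbb – Db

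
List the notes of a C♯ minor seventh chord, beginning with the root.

C♯ minor seventh: minor seventh on C-sharp.
- root: C-sharp
- minor 3rd: E
- perfect 5th: G-sharp
- minor 7th: B

C-sharp E G-sharp B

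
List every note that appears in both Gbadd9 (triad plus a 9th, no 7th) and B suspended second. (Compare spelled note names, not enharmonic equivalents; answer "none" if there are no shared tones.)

Gbadd9: Gb Bb Db Ab
B suspended second: B C# F#
Common to both → none.

none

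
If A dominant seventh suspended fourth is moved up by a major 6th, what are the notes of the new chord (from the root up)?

F-sharp B C-sharp E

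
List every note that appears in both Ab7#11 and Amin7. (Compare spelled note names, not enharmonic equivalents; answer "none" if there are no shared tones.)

C

Ab7#11 = Ab, C, Eb, Gb, D.
Amin7 = A, C, E, G.
Shared: C.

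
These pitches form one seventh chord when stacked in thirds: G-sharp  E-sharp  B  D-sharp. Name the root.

E-sharp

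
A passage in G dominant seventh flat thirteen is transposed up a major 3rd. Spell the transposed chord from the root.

Transposed root: G → B (major 3rd up). So we spell B dominant seventh flat thirteen:
Root: B
Major 3rd (3rd): D-sharp
Perfect 5th (5th): F-sharp
Minor 7th (7th): A
Minor 13th (13th): G

B – D-sharp – F-sharp – A – G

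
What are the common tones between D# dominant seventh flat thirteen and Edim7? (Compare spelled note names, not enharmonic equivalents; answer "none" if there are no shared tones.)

none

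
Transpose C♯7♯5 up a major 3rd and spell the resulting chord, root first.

C# up a major 3rd → E#. New chord: E# augmented seventh.
root → E#
3rd (major 3rd) → G##
5th (augmented 5th) → B##
7th (minor 7th) → D#

E#, G##, B##, D#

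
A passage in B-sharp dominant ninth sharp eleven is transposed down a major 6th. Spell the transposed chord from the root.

B-sharp down a major 6th → D-sharp. New chord: D-sharp dominant ninth sharp eleven.
Root: D-sharp
Major 3rd (3rd): F-double-sharp
Perfect 5th (5th): A-sharp
Minor 7th (7th): C-sharp
Major 9th (9th): E-sharp
Augmented 11th (11th): G-double-sharp

D-sharp, F-double-sharp, A-sharp, C-sharp, E-sharp, G-double-sharp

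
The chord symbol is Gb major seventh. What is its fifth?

Gb major seventh is built on G-flat; its 5th is a perfect 5th above the root.
A fifth above G uses the letter D, and the perfect 5th above G-flat is D-flat.

D-flat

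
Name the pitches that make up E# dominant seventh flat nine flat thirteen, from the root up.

E#, G##, B#, D#, F#, C#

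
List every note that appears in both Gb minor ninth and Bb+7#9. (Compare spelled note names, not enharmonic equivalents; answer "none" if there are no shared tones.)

Gb minor ninth: G♭ B𝄫 D♭ F♭ A♭
Bb+7#9: B♭ D F♯ A♭ C♯
Common to both → A♭.

A♭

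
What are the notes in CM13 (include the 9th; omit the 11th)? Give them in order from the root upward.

C, E, G, B, D, A

Root C, quality major thirteenth:
- root: C
- major 3rd: E
- perfect 5th: G
- major 7th: B
- major 9th: D
- major 13th: A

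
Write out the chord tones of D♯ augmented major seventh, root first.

D♯ augmented major seventh: augmented major seventh on D-sharp.
root → D-sharp
3rd (major 3rd) → F-double-sharp
5th (augmented 5th) → A-double-sharp
7th (major 7th) → C-double-sharp

D-sharp, F-double-sharp, A-double-sharp, C-double-sharp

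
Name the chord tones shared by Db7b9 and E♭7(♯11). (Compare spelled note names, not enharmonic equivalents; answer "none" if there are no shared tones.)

Db

Db7b9: Db F Ab Cb Ebb
E♭7(♯11): Eb G Bb Db A
Common to both → Db.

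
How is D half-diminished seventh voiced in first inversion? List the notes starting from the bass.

F  A♭  C  D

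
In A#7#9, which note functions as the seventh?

G#

Root of A#7#9 = A#. The 7th is a minor 7th: A# up a minor 7th → G#.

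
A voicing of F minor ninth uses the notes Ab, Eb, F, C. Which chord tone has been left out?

G

F minor ninth = F, Ab, C, Eb, G. The voicing lacks the 9th (major 9th), G.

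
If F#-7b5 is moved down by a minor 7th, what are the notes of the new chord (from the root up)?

G#, B, D, F#

Transposed root: F# → G# (minor 7th down). So we spell G# half-diminished seventh:
G# — root
B — minor 3rd
D — diminished 5th
F# — minor 7th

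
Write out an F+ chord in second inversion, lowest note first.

C# – F – A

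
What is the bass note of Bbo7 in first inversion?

D♭

Bbo7 in root position is B♭–D♭–F♭–A𝄫.
First inversion places the third in the bass, which is D♭.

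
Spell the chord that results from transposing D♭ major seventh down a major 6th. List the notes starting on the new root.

D-flat down a major 6th → F-flat. New chord: F-flat major seventh.
Root: F-flat
Major 3rd (3rd): A-flat
Perfect 5th (5th): C-flat
Major 7th (7th): E-flat

F-flat – A-flat – C-flat – E-flat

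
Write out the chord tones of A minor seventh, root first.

Root A, quality minor seventh:
- root: A
- minor 3rd: C
- perfect 5th: E
- minor 7th: G

A  C  E  G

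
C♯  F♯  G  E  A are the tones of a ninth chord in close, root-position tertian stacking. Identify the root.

Arranged so that each adjacent pair is a third by letter name: F♯ – A – C♯ – E – G.
The bottom of that stack, F♯, is the root (this is F♯ minor seventh flat nine).

F♯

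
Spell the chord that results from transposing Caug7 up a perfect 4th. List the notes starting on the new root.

Transposed root: C → F (perfect 4th up). So we spell F augmented seventh:
Root: F
Major 3rd (3rd): A
Augmented 5th (5th): C#
Minor 7th (7th): Eb

F  A  C#  Eb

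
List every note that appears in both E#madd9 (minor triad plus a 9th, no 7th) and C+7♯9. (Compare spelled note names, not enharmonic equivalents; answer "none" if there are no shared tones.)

G#

E#madd9 = E#, G#, B#, F##.
C+7♯9 = C, E, G#, Bb, D#.
Shared: G#.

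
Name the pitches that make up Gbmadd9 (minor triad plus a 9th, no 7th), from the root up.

Root Gb, quality minor added-ninth:
Root: Gb
Minor 3rd (3rd): Bbb
Perfect 5th (5th): Db
Major 9th (9th): Ab

Gb  Bbb  Db  Ab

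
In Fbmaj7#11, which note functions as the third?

Fbmaj7#11 is built on F♭; its 3rd is a major 3rd above the root.
A third above F uses the letter A, and the major 3rd above F♭ is A♭.

A♭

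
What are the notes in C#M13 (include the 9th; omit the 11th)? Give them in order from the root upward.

C#M13: major thirteenth on C#.
root → C#
3rd (major 3rd) → E#
5th (perfect 5th) → G#
7th (major 7th) → B#
9th (major 9th) → D#
13th (major 13th) → A#

C# – E# – G# – B# – D# – A#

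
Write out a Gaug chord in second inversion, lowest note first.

In root position, Gaug is G–B–D♯.
Second inversion puts the fifth (D♯) in the bass.

D♯ G B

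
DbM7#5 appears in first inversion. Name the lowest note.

F

DbM7#5 in root position is Db–F–A–C.
First inversion places the third in the bass, which is F.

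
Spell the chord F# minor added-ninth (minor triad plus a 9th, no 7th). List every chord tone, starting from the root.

F♯ A C♯ G♯

F# minor added-ninth: minor added-ninth on F♯.
F♯ — root
A — minor 3rd
C♯ — perfect 5th
G♯ — major 9th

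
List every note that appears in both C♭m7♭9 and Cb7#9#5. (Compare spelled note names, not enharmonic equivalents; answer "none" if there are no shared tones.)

C♭m7♭9: Cb Ebb Gb Bbb Dbb
Cb7#9#5: Cb Eb G Bbb D
Common to both → Cb, Bbb.

Cb, Bbb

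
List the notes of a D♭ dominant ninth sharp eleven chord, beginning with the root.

D♭ dominant ninth sharp eleven: dominant ninth sharp eleven on D-flat.
- root: D-flat
- major 3rd: F
- perfect 5th: A-flat
- minor 7th: C-flat
- major 9th: E-flat
- augmented 11th: G

D-flat, F, A-flat, C-flat, E-flat, G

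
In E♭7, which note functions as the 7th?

Db

E♭7 is built on Eb; its 7th is a minor 7th above the root.
A seventh above E uses the letter D, and the minor 7th above Eb is Db.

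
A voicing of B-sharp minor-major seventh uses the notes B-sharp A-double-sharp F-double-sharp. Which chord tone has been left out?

B-sharp minor-major seventh = B-sharp, D-sharp, F-double-sharp, A-double-sharp. The voicing lacks the 3rd (minor 3rd), D-sharp.

D-sharp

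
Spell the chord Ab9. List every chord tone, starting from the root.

Ab C Eb Gb Bb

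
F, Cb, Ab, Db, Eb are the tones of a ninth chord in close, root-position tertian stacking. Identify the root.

Db

Stacking in thirds gives Db – F – Ab – Cb – Eb, so Db is the root — Db dominant ninth.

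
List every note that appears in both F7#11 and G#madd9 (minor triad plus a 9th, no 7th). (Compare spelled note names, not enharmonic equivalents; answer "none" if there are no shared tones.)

F7#11 = F, A, C, Eb, B.
G#madd9 = G#, B, D#, A#.
Shared: B.

B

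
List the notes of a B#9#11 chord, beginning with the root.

B#9#11 is a dominant ninth sharp eleven built on B#.
B# — root
D## — major 3rd
F## — perfect 5th
A# — minor 7th
C## — major 9th
E## — augmented 11th

B#  D##  F##  A#  C##  E##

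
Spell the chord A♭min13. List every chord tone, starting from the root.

Root Ab, quality minor thirteenth:
Ab — root
Cb — minor 3rd
Eb — perfect 5th
Gb — minor 7th
Bb — major 9th
Db — perfect 11th
F — major 13th

Ab  Cb  Eb  Gb  Bb  Db  F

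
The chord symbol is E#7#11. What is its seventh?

Root of E#7#11 = E♯. The 7th is a minor 7th: E♯ up a minor 7th → D♯.

D♯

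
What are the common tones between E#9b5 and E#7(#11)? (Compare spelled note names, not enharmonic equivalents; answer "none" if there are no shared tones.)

E#9b5: E# G## B D# F##
E#7(#11): E# G## B# D# A##
Common to both → E#, G##, D#.

E# – G## – D#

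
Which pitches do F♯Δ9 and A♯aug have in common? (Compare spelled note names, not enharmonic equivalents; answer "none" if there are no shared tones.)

F♯Δ9: F# A# C# E# G#
A♯aug: A# C## E##
Common to both → A#.

A#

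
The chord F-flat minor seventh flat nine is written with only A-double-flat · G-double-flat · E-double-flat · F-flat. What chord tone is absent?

C-flat

The full F-flat minor seventh flat nine chord is F-flat, A-double-flat, C-flat, E-double-flat, G-double-flat.
Comparing with the voicing, the perfect 5th (5th) — C-flat — is absent.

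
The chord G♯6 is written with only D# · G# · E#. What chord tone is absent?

The full G♯6 chord is G#, B#, D#, E#.
Comparing with the voicing, the major 3rd (3rd) — B# — is absent.

B#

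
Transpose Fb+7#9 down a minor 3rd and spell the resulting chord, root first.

D♭, F, A, C♭, E

A minor 3rd down from F♭ is D♭, so the new chord is D♭ dominant seventh sharp nine sharp five.
- root: D♭
- major 3rd: F
- augmented 5th: A
- minor 7th: C♭
- augmented 9th: E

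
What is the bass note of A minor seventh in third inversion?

G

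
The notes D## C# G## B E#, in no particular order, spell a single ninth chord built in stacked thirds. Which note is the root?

C#

Arranged so that each adjacent pair is a third by letter name: C# – E# – G## – B – D##.
The bottom of that stack, C#, is the root (this is C# dominant seventh sharp nine sharp five).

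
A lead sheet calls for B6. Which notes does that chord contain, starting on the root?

Root B, quality major sixth:
root → B
3rd (major 3rd) → D#
5th (perfect 5th) → F#
6th (major 6th) → G#

B D# F# G#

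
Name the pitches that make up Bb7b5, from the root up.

Bb7b5: dominant seventh flat five on Bb.
Root: Bb
Major 3rd (3rd): D
Diminished 5th (5th): Fb
Minor 7th (7th): Ab

Bb  D  Fb  Ab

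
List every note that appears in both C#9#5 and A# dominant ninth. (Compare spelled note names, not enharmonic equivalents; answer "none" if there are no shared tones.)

C#9#5 = C♯, E♯, G𝄪, B, D♯.
A# dominant ninth = A♯, C𝄪, E♯, G♯, B♯.
Shared: E♯.

E♯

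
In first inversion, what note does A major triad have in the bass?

C-sharp

A major triad in root position is A–C-sharp–E.
First inversion places the third in the bass, which is C-sharp.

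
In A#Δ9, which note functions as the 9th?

A#Δ9 is built on A#; its 9th is a major 9th above the root.
A second above A uses the letter B, and the major 9th above A# is B#.

B#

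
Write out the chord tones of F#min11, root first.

F#min11 is a minor eleventh built on F#.
Root: F#
Minor 3rd (3rd): A
Perfect 5th (5th): C#
Minor 7th (7th): E
Major 9th (9th): G#
Perfect 11th (11th): B

F#  A  C#  E  G#  B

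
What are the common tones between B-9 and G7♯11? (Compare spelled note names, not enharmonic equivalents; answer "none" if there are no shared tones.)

B  D  C♯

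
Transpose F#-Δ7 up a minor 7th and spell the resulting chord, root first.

E  G  B  D♯

F♯ up a minor 7th → E. New chord: E minor-major seventh.
Root: E
Minor 3rd (3rd): G
Perfect 5th (5th): B
Major 7th (7th): D♯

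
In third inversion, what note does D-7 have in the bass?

D-7 in root position is D–F–A–C.
Third inversion places the seventh in the bass, which is C.

C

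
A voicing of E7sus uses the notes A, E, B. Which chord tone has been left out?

E7sus = E, A, B, D. The voicing lacks the 7th (minor 7th), D.

D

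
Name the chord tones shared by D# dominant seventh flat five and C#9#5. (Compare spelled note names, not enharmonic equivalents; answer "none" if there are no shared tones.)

D# – C#

D# dominant seventh flat five = D#, F##, A, C#.
C#9#5 = C#, E#, G##, B, D#.
Shared: D#, C#.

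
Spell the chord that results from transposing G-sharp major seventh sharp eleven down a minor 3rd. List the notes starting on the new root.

A minor 3rd down from G# is E#, so the new chord is E# major seventh sharp eleven.
E# — root
G## — major 3rd
B# — perfect 5th
D## — major 7th
A## — augmented 11th

E# G## B# D## A##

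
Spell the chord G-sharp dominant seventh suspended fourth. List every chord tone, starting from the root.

G-sharp – C-sharp – D-sharp – F-sharp

Root G-sharp, quality dominant seventh suspended fourth:
- root: G-sharp
- perfect 4th: C-sharp
- perfect 5th: D-sharp
- minor 7th: F-sharp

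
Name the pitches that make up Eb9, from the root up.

Eb G Bb Db F

Eb9: dominant ninth on Eb.
Eb — root
G — major 3rd
Bb — perfect 5th
Db — minor 7th
F — major 9th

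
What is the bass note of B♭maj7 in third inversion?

B♭maj7 = B♭–D–F–A. Third inversion → seventh in the bass = A.

A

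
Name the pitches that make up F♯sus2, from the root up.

F# G# C#

F♯sus2 is a suspended second built on F#.
root → F#
2nd (major 2nd) → G#
5th (perfect 5th) → C#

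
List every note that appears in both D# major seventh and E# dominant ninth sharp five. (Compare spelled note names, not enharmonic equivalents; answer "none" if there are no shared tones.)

D-sharp – F-double-sharp

D# major seventh: D-sharp F-double-sharp A-sharp C-double-sharp
E# dominant ninth sharp five: E-sharp G-double-sharp B-double-sharp D-sharp F-double-sharp
Common to both → D-sharp, F-double-sharp.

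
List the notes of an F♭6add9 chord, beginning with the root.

Root F♭, quality six-nine:
Root: F♭
Major 3rd (3rd): A♭
Perfect 5th (5th): C♭
Major 6th (6th): D♭
Major 9th (9th): G♭

F♭  A♭  C♭  D♭  G♭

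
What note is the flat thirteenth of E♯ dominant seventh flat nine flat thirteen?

C-sharp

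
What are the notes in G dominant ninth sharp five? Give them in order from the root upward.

G dominant ninth sharp five is a dominant ninth sharp five built on G.
Root: G
Major 3rd (3rd): B
Augmented 5th (5th): D♯
Minor 7th (7th): F
Major 9th (9th): A

G – B – D♯ – F – A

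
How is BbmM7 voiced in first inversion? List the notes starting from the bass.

Db, F, A, Bb

BbmM7 = Bb–Db–F–A; first inversion → third (Db) lowest.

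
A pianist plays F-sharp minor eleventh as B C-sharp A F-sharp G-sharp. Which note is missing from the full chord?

E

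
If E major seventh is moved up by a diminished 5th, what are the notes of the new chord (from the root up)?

Bb D F A

E up a diminished 5th → Bb. New chord: Bb major seventh.
Root: Bb
Major 3rd (3rd): D
Perfect 5th (5th): F
Major 7th (7th): A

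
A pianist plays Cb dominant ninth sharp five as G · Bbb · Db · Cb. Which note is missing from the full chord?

Eb

Cb dominant ninth sharp five = Cb, Eb, G, Bbb, Db. The voicing lacks the 3rd (major 3rd), Eb.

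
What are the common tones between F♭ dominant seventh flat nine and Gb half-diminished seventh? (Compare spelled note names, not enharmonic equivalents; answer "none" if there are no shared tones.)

F-flat

F♭ dominant seventh flat nine = F-flat, A-flat, C-flat, E-double-flat, G-double-flat.
Gb half-diminished seventh = G-flat, B-double-flat, D-double-flat, F-flat.
Shared: F-flat.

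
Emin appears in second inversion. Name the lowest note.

B

Emin in root position is E–G–B.
Second inversion places the fifth in the bass, which is B.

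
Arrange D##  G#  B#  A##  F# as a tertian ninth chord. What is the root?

G#

Arranged so that each adjacent pair is a third by letter name: G# – B# – D## – F# – A##.
The bottom of that stack, G#, is the root (this is G# dominant seventh sharp nine sharp five).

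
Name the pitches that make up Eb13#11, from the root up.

Eb13#11: dominant thirteenth sharp eleven on Eb.
- root: Eb
- major 3rd: G
- perfect 5th: Bb
- minor 7th: Db
- major 9th: F
- augmented 11th: A
- major 13th: C

Eb, G, Bb, Db, F, A, C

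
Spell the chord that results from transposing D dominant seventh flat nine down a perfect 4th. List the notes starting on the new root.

A  C#  E  G  Bb

D down a perfect 4th → A. New chord: A dominant seventh flat nine.
Root: A
Major 3rd (3rd): C#
Perfect 5th (5th): E
Minor 7th (7th): G
Minor 9th (9th): Bb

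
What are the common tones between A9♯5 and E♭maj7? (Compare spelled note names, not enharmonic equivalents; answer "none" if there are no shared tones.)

G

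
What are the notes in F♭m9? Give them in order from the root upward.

F♭m9 is a minor ninth built on Fb.
- root: Fb
- minor 3rd: Abb
- perfect 5th: Cb
- minor 7th: Ebb
- major 9th: Gb

Fb  Abb  Cb  Ebb  Gb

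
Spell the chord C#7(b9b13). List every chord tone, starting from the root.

Root C#, quality dominant seventh flat nine flat thirteen:
- root: C#
- major 3rd: E#
- perfect 5th: G#
- minor 7th: B
- minor 9th: D
- minor 13th: A

C#, E#, G#, B, D, A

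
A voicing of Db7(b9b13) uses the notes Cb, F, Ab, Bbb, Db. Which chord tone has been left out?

Ebb

Db7(b9b13) = Db, F, Ab, Cb, Ebb, Bbb. The voicing lacks the 9th (minor 9th), Ebb.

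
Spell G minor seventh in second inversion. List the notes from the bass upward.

D F G B-flat

In root position, G minor seventh is G–B-flat–D–F.
Second inversion puts the fifth (D) in the bass.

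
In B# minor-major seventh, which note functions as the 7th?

Root of B# minor-major seventh = B-sharp. The 7th is a major 7th: B-sharp up a major 7th → A-double-sharp.

A-double-sharp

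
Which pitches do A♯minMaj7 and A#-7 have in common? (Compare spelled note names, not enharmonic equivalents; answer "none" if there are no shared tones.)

A# – C# – E#

A♯minMaj7: A# C# E# G##
A#-7: A# C# E# G#
Common to both → A#, C#, E#.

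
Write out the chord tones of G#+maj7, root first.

G#+maj7: augmented major seventh on G#.
G# — root
B# — major 3rd
D## — augmented 5th
F## — major 7th

G# B# D## F##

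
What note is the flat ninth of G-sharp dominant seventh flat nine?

A

Root of G-sharp dominant seventh flat nine = G-sharp. The 9th is a minor 9th: G-sharp up a minor 9th → A.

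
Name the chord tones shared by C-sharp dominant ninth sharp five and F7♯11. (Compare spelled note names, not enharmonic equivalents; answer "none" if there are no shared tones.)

C-sharp dominant ninth sharp five = C♯, E♯, G𝄪, B, D♯.
F7♯11 = F, A, C, E♭, B.
Shared: B.

B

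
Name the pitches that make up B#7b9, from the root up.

B♯ – D𝄪 – F𝄪 – A♯ – C♯

B#7b9: dominant seventh flat nine on B♯.
root → B♯
3rd (major 3rd) → D𝄪
5th (perfect 5th) → F𝄪
7th (minor 7th) → A♯
9th (minor 9th) → C♯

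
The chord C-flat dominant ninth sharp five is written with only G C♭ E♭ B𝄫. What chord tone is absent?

The full C-flat dominant ninth sharp five chord is C♭, E♭, G, B𝄫, D♭.
Comparing with the voicing, the major 9th (9th) — D♭ — is absent.

D♭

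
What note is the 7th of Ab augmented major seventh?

Root of Ab augmented major seventh = Ab. The 7th is a major 7th: Ab up a major 7th → G.

G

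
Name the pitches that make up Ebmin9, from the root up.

Eb, Gb, Bb, Db, F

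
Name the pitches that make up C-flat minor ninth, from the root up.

Cb Ebb Gb Bbb Db

C-flat minor ninth is a minor ninth built on Cb.
Cb — root
Ebb — minor 3rd
Gb — perfect 5th
Bbb — minor 7th
Db — major 9th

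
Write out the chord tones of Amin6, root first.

Amin6: minor sixth on A.
A — root
C — minor 3rd
E — perfect 5th
F# — major 6th

A, C, E, F#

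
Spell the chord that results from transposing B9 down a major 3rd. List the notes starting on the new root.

G  B  D  F  A

B down a major 3rd → G. New chord: G dominant ninth.
root → G
3rd (major 3rd) → B
5th (perfect 5th) → D
7th (minor 7th) → F
9th (major 9th) → A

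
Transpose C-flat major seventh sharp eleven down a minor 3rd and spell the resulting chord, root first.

A-flat  C  E-flat  G  D

Transposed root: C-flat → A-flat (minor 3rd down). So we spell A-flat major seventh sharp eleven:
root → A-flat
3rd (major 3rd) → C
5th (perfect 5th) → E-flat
7th (major 7th) → G
11th (augmented 11th) → D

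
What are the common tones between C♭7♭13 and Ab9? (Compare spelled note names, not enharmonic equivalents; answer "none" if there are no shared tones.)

C♭7♭13 = C♭, E♭, G♭, B𝄫, A𝄫.
Ab9 = A♭, C, E♭, G♭, B♭.
Shared: E♭, G♭.

E♭  G♭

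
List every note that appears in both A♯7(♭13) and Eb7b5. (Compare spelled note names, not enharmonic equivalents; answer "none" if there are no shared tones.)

A♯7(♭13): A# C## E# G# F#
Eb7b5: Eb G Bbb Db
Common to both → none.

none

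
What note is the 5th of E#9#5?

Root of E#9#5 = E#. The 5th is an augmented 5th: E# up an augmented 5th → B##.

B##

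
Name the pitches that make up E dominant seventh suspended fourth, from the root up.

E – A – B – D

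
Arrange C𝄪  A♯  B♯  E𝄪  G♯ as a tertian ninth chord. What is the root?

A♯

Stacking in thirds gives A♯ – C𝄪 – E𝄪 – G♯ – B♯, so A♯ is the root — A♯ dominant ninth sharp five.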